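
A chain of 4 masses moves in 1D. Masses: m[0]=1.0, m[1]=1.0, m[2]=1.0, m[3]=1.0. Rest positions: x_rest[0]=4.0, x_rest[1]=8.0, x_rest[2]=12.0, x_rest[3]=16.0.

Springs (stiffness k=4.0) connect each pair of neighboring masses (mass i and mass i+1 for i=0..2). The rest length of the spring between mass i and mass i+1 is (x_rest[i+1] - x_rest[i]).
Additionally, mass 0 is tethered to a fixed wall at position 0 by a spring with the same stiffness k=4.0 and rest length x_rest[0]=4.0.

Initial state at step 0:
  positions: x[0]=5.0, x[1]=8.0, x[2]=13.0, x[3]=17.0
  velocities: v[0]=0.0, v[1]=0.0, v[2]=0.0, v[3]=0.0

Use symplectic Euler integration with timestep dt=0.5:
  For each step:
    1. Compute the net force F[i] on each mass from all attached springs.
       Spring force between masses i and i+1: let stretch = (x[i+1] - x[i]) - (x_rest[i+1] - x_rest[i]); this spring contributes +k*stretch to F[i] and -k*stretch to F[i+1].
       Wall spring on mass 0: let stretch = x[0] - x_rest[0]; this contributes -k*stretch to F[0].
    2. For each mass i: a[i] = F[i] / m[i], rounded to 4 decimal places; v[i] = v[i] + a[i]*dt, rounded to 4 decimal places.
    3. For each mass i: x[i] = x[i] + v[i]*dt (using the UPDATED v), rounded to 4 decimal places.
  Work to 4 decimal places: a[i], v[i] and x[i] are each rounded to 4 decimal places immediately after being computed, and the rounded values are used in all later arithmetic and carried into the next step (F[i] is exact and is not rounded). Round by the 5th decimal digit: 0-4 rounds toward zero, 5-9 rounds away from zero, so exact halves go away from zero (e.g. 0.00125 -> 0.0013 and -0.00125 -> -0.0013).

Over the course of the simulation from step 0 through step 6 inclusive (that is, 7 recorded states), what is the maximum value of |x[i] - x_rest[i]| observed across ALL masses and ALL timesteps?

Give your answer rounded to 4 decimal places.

Answer: 2.0000

Derivation:
Step 0: x=[5.0000 8.0000 13.0000 17.0000] v=[0.0000 0.0000 0.0000 0.0000]
Step 1: x=[3.0000 10.0000 12.0000 17.0000] v=[-4.0000 4.0000 -2.0000 0.0000]
Step 2: x=[5.0000 7.0000 14.0000 16.0000] v=[4.0000 -6.0000 4.0000 -2.0000]
Step 3: x=[4.0000 9.0000 11.0000 17.0000] v=[-2.0000 4.0000 -6.0000 2.0000]
Step 4: x=[4.0000 8.0000 12.0000 16.0000] v=[0.0000 -2.0000 2.0000 -2.0000]
Step 5: x=[4.0000 7.0000 13.0000 15.0000] v=[0.0000 -2.0000 2.0000 -2.0000]
Step 6: x=[3.0000 9.0000 10.0000 16.0000] v=[-2.0000 4.0000 -6.0000 2.0000]
Max displacement = 2.0000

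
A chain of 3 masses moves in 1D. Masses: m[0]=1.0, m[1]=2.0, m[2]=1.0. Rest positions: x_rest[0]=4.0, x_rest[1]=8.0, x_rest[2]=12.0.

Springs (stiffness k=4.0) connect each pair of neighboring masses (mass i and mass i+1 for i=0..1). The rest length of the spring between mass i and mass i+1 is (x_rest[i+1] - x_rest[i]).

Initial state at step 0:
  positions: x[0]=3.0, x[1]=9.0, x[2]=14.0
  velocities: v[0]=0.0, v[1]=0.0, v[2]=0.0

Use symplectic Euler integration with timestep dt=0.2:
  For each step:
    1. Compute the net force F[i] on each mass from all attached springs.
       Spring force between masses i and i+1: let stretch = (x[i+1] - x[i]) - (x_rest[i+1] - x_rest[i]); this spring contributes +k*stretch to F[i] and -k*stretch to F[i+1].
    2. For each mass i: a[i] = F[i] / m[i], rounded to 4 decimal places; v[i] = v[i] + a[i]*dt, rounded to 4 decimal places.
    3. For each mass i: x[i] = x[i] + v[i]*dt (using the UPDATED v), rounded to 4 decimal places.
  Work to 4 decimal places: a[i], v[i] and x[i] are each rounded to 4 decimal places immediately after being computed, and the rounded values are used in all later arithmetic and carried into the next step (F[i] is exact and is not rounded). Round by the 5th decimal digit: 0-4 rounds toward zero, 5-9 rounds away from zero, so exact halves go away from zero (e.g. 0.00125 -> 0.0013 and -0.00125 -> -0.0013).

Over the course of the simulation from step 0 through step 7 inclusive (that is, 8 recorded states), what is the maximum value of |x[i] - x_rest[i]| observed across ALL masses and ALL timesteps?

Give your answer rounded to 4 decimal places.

Step 0: x=[3.0000 9.0000 14.0000] v=[0.0000 0.0000 0.0000]
Step 1: x=[3.3200 8.9200 13.8400] v=[1.6000 -0.4000 -0.8000]
Step 2: x=[3.8960 8.7856 13.5328] v=[2.8800 -0.6720 -1.5360]
Step 3: x=[4.6143 8.6398 13.1060] v=[3.5917 -0.7290 -2.1338]
Step 4: x=[5.3367 8.5293 12.6046] v=[3.6121 -0.5527 -2.5068]
Step 5: x=[5.9299 8.4894 12.0912] v=[2.9662 -0.1996 -2.5670]
Step 6: x=[6.2927 8.5329 11.6415] v=[1.8138 0.2173 -2.2484]
Step 7: x=[6.3739 8.6458 11.3344] v=[0.4060 0.5647 -1.5353]
Max displacement = 2.3739

Answer: 2.3739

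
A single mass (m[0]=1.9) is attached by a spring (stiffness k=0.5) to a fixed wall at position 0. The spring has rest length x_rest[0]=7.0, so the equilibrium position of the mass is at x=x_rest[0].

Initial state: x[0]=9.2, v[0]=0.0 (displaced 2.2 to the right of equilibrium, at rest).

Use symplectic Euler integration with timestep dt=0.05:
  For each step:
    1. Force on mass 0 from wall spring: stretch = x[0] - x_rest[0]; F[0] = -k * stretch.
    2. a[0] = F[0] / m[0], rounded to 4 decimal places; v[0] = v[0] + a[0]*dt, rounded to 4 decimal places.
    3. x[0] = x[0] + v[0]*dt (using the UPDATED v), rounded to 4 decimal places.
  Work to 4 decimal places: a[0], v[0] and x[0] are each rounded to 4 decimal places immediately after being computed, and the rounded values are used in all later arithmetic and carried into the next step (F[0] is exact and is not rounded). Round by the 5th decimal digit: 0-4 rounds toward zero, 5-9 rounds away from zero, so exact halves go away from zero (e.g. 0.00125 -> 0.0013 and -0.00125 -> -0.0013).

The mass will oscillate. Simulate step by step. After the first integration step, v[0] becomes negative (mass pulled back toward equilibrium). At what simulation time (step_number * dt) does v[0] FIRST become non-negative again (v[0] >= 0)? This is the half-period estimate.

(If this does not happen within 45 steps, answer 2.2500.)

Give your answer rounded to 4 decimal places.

Step 0: x=[9.2000] v=[0.0000]
Step 1: x=[9.1986] v=[-0.0289]
Step 2: x=[9.1957] v=[-0.0578]
Step 3: x=[9.1914] v=[-0.0867]
Step 4: x=[9.1856] v=[-0.1155]
Step 5: x=[9.1784] v=[-0.1443]
Step 6: x=[9.1698] v=[-0.1730]
Step 7: x=[9.1597] v=[-0.2016]
Step 8: x=[9.1482] v=[-0.2300]
Step 9: x=[9.1353] v=[-0.2583]
Step 10: x=[9.1210] v=[-0.2864]
Step 11: x=[9.1053] v=[-0.3143]
Step 12: x=[9.0882] v=[-0.3420]
Step 13: x=[9.0697] v=[-0.3695]
Step 14: x=[9.0499] v=[-0.3967]
Step 15: x=[9.0287] v=[-0.4237]
Step 16: x=[9.0062] v=[-0.4504]
Step 17: x=[8.9824] v=[-0.4768]
Step 18: x=[8.9573] v=[-0.5029]
Step 19: x=[8.9309] v=[-0.5287]
Step 20: x=[8.9032] v=[-0.5541]
Step 21: x=[8.8742] v=[-0.5791]
Step 22: x=[8.8440] v=[-0.6038]
Step 23: x=[8.8126] v=[-0.6281]
Step 24: x=[8.7800] v=[-0.6520]
Step 25: x=[8.7462] v=[-0.6754]
Step 26: x=[8.7113] v=[-0.6984]
Step 27: x=[8.6753] v=[-0.7209]
Step 28: x=[8.6382] v=[-0.7429]
Step 29: x=[8.6000] v=[-0.7645]
Step 30: x=[8.5607] v=[-0.7856]
Step 31: x=[8.5204] v=[-0.8061]
Step 32: x=[8.4791] v=[-0.8261]
Step 33: x=[8.4368] v=[-0.8456]
Step 34: x=[8.3936] v=[-0.8645]
Step 35: x=[8.3495] v=[-0.8828]
Step 36: x=[8.3045] v=[-0.9006]
Step 37: x=[8.2586] v=[-0.9178]
Step 38: x=[8.2119] v=[-0.9344]
Step 39: x=[8.1644] v=[-0.9503]
Step 40: x=[8.1161] v=[-0.9656]
Step 41: x=[8.0671] v=[-0.9803]
Step 42: x=[8.0174] v=[-0.9943]
Step 43: x=[7.9670] v=[-1.0077]
Step 44: x=[7.9160] v=[-1.0204]
Step 45: x=[7.8644] v=[-1.0325]
v[0] did not become non-negative within 45 steps; using fallback time=2.2500

Answer: 2.2500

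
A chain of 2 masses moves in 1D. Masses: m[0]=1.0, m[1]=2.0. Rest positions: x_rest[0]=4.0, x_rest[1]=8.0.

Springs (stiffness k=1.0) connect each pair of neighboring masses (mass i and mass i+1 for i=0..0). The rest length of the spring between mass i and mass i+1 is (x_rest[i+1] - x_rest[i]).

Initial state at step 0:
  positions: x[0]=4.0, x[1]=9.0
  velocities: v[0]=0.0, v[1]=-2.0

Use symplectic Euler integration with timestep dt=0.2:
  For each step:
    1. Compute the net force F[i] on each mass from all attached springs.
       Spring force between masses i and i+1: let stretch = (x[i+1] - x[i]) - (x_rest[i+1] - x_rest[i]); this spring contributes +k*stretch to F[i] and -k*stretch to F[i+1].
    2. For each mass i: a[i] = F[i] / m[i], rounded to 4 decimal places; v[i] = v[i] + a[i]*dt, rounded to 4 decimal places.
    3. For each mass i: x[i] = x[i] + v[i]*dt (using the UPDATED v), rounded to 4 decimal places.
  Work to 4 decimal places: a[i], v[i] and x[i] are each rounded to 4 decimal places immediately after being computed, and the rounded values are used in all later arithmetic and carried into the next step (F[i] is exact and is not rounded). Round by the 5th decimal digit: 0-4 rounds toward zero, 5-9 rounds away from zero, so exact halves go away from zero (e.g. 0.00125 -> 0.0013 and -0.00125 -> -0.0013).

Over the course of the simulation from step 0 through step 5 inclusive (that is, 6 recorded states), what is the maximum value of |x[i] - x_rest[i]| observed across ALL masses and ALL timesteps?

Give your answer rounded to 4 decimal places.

Step 0: x=[4.0000 9.0000] v=[0.0000 -2.0000]
Step 1: x=[4.0400 8.5800] v=[0.2000 -2.1000]
Step 2: x=[4.1016 8.1492] v=[0.3080 -2.1540]
Step 3: x=[4.1651 7.7174] v=[0.3175 -2.1588]
Step 4: x=[4.2107 7.2946] v=[0.2280 -2.1140]
Step 5: x=[4.2197 6.8901] v=[0.0448 -2.0224]
Max displacement = 1.1099

Answer: 1.1099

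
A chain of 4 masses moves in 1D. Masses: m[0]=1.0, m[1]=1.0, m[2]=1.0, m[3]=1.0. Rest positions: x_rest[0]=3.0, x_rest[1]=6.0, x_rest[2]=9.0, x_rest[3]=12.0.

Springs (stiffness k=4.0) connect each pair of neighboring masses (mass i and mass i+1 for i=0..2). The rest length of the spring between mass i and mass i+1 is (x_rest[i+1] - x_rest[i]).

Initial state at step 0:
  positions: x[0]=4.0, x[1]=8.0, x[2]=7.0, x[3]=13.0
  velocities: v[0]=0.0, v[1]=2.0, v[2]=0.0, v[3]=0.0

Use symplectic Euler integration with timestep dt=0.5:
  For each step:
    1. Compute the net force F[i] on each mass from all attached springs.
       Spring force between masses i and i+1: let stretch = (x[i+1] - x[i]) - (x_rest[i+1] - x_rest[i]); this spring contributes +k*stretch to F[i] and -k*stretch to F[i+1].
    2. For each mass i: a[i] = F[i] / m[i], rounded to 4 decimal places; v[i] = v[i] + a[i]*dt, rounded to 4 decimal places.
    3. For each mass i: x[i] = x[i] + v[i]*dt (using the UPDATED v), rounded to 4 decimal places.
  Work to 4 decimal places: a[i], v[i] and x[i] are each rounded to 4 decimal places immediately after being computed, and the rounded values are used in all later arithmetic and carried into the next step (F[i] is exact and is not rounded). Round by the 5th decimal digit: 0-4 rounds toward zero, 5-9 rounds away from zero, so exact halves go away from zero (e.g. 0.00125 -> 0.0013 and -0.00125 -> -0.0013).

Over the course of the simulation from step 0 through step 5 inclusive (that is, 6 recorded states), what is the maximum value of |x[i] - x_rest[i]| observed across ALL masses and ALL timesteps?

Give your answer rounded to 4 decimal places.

Answer: 6.0000

Derivation:
Step 0: x=[4.0000 8.0000 7.0000 13.0000] v=[0.0000 2.0000 0.0000 0.0000]
Step 1: x=[5.0000 4.0000 14.0000 10.0000] v=[2.0000 -8.0000 14.0000 -6.0000]
Step 2: x=[2.0000 11.0000 7.0000 14.0000] v=[-6.0000 14.0000 -14.0000 8.0000]
Step 3: x=[5.0000 5.0000 11.0000 14.0000] v=[6.0000 -12.0000 8.0000 0.0000]
Step 4: x=[5.0000 5.0000 12.0000 14.0000] v=[0.0000 0.0000 2.0000 0.0000]
Step 5: x=[2.0000 12.0000 8.0000 15.0000] v=[-6.0000 14.0000 -8.0000 2.0000]
Max displacement = 6.0000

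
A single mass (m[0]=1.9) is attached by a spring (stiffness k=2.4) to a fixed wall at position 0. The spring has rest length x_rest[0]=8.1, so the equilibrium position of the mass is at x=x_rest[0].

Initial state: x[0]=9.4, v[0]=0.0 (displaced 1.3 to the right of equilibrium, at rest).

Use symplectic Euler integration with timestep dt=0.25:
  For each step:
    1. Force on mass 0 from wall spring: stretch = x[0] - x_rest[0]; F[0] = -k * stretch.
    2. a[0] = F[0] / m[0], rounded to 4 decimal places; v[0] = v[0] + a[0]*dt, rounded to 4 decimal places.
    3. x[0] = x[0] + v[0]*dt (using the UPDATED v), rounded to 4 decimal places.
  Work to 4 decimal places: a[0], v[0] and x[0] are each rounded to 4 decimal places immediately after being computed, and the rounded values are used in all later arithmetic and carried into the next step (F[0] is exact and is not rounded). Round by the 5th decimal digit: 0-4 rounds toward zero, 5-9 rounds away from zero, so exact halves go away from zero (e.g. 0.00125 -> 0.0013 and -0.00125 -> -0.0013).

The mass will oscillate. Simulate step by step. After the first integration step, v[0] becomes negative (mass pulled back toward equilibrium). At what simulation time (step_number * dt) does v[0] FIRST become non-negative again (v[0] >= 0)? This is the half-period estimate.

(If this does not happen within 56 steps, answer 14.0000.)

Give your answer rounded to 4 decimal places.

Answer: 3.0000

Derivation:
Step 0: x=[9.4000] v=[0.0000]
Step 1: x=[9.2974] v=[-0.4105]
Step 2: x=[9.1003] v=[-0.7886]
Step 3: x=[8.8242] v=[-1.1045]
Step 4: x=[8.4909] v=[-1.3332]
Step 5: x=[8.1267] v=[-1.4567]
Step 6: x=[7.7604] v=[-1.4651]
Step 7: x=[7.4209] v=[-1.3579]
Step 8: x=[7.1350] v=[-1.1435]
Step 9: x=[6.9253] v=[-0.8388]
Step 10: x=[6.8083] v=[-0.4679]
Step 11: x=[6.7933] v=[-0.0600]
Step 12: x=[6.8815] v=[0.3527]
First v>=0 after going negative at step 12, time=3.0000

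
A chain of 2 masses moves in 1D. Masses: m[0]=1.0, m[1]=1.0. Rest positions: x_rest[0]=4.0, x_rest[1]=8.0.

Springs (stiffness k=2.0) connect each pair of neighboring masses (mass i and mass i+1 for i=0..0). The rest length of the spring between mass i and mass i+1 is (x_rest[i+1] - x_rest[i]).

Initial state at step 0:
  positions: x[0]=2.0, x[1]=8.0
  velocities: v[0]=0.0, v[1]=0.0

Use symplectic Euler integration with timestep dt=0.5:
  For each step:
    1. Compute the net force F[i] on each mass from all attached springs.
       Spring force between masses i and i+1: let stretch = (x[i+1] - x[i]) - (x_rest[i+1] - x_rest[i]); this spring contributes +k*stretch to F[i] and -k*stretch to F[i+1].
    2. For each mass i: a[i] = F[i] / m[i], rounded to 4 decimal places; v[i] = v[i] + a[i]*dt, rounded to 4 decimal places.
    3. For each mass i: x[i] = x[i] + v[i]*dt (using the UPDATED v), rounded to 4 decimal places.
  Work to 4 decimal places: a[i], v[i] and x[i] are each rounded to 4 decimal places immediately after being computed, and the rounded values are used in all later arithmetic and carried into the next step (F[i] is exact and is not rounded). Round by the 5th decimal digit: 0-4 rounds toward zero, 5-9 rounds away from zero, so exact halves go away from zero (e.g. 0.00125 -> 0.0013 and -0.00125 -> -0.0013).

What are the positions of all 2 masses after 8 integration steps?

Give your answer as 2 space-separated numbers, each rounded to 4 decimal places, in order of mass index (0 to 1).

Step 0: x=[2.0000 8.0000] v=[0.0000 0.0000]
Step 1: x=[3.0000 7.0000] v=[2.0000 -2.0000]
Step 2: x=[4.0000 6.0000] v=[2.0000 -2.0000]
Step 3: x=[4.0000 6.0000] v=[0.0000 0.0000]
Step 4: x=[3.0000 7.0000] v=[-2.0000 2.0000]
Step 5: x=[2.0000 8.0000] v=[-2.0000 2.0000]
Step 6: x=[2.0000 8.0000] v=[0.0000 0.0000]
Step 7: x=[3.0000 7.0000] v=[2.0000 -2.0000]
Step 8: x=[4.0000 6.0000] v=[2.0000 -2.0000]

Answer: 4.0000 6.0000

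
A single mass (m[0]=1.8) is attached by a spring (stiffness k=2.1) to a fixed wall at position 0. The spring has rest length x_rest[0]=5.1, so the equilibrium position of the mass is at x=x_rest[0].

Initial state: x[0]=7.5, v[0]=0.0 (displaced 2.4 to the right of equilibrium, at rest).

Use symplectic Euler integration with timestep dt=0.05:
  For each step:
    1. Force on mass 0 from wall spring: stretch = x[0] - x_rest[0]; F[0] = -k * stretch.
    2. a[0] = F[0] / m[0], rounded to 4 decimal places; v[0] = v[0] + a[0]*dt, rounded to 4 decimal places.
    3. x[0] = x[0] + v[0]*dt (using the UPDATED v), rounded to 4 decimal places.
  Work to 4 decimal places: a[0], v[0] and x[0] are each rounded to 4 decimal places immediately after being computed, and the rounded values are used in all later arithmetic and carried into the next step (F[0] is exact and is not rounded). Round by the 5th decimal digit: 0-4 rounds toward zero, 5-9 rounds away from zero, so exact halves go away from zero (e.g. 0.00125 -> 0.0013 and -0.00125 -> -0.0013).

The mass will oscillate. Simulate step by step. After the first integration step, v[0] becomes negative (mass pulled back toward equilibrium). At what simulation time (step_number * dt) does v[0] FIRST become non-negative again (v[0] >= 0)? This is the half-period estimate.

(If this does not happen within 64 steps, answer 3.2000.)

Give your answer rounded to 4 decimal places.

Step 0: x=[7.5000] v=[0.0000]
Step 1: x=[7.4930] v=[-0.1400]
Step 2: x=[7.4790] v=[-0.2796]
Step 3: x=[7.4581] v=[-0.4184]
Step 4: x=[7.4303] v=[-0.5560]
Step 5: x=[7.3957] v=[-0.6919]
Step 6: x=[7.3544] v=[-0.8258]
Step 7: x=[7.3065] v=[-0.9573]
Step 8: x=[7.2522] v=[-1.0860]
Step 9: x=[7.1916] v=[-1.2115]
Step 10: x=[7.1249] v=[-1.3335]
Step 11: x=[7.0523] v=[-1.4516]
Step 12: x=[6.9740] v=[-1.5655]
Step 13: x=[6.8903] v=[-1.6748]
Step 14: x=[6.8013] v=[-1.7792]
Step 15: x=[6.7074] v=[-1.8784]
Step 16: x=[6.6088] v=[-1.9722]
Step 17: x=[6.5058] v=[-2.0602]
Step 18: x=[6.3987] v=[-2.1422]
Step 19: x=[6.2878] v=[-2.2180]
Step 20: x=[6.1734] v=[-2.2873]
Step 21: x=[6.0559] v=[-2.3499]
Step 22: x=[5.9356] v=[-2.4057]
Step 23: x=[5.8129] v=[-2.4544]
Step 24: x=[5.6881] v=[-2.4960]
Step 25: x=[5.5616] v=[-2.5303]
Step 26: x=[5.4337] v=[-2.5572]
Step 27: x=[5.3049] v=[-2.5767]
Step 28: x=[5.1755] v=[-2.5887]
Step 29: x=[5.0458] v=[-2.5931]
Step 30: x=[4.9163] v=[-2.5899]
Step 31: x=[4.7873] v=[-2.5792]
Step 32: x=[4.6593] v=[-2.5610]
Step 33: x=[4.5325] v=[-2.5353]
Step 34: x=[4.4074] v=[-2.5022]
Step 35: x=[4.2843] v=[-2.4618]
Step 36: x=[4.1636] v=[-2.4142]
Step 37: x=[4.0456] v=[-2.3596]
Step 38: x=[3.9307] v=[-2.2981]
Step 39: x=[3.8192] v=[-2.2299]
Step 40: x=[3.7114] v=[-2.1552]
Step 41: x=[3.6077] v=[-2.0742]
Step 42: x=[3.5083] v=[-1.9872]
Step 43: x=[3.4136] v=[-1.8944]
Step 44: x=[3.3238] v=[-1.7960]
Step 45: x=[3.2392] v=[-1.6924]
Step 46: x=[3.1600] v=[-1.5839]
Step 47: x=[3.0865] v=[-1.4707]
Step 48: x=[3.0188] v=[-1.3532]
Step 49: x=[2.9572] v=[-1.2318]
Step 50: x=[2.9019] v=[-1.1068]
Step 51: x=[2.8530] v=[-0.9786]
Step 52: x=[2.8106] v=[-0.8475]
Step 53: x=[2.7749] v=[-0.7140]
Step 54: x=[2.7460] v=[-0.5784]
Step 55: x=[2.7239] v=[-0.4411]
Step 56: x=[2.7088] v=[-0.3025]
Step 57: x=[2.7007] v=[-0.1630]
Step 58: x=[2.6996] v=[-0.0230]
Step 59: x=[2.7055] v=[0.1170]
First v>=0 after going negative at step 59, time=2.9500

Answer: 2.9500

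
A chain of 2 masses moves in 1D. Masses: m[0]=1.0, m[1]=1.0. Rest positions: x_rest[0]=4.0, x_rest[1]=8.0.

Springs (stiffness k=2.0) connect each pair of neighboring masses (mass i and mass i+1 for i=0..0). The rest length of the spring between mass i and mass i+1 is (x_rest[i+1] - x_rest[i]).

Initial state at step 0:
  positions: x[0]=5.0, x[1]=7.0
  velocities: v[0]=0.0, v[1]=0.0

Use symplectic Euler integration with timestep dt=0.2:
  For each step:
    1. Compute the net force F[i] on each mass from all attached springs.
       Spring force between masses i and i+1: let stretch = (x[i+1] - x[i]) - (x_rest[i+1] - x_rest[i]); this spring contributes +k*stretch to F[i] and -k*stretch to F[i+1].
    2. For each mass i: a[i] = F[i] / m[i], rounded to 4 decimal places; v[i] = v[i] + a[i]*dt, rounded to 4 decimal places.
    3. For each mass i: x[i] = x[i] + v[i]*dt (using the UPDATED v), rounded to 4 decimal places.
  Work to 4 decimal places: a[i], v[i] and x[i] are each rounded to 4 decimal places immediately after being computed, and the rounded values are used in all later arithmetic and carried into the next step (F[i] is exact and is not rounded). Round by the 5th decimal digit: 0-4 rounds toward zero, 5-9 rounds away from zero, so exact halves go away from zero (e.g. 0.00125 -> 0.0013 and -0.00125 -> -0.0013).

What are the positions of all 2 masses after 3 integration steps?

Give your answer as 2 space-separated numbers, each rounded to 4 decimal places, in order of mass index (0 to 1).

Step 0: x=[5.0000 7.0000] v=[0.0000 0.0000]
Step 1: x=[4.8400 7.1600] v=[-0.8000 0.8000]
Step 2: x=[4.5456 7.4544] v=[-1.4720 1.4720]
Step 3: x=[4.1639 7.8361] v=[-1.9085 1.9085]

Answer: 4.1639 7.8361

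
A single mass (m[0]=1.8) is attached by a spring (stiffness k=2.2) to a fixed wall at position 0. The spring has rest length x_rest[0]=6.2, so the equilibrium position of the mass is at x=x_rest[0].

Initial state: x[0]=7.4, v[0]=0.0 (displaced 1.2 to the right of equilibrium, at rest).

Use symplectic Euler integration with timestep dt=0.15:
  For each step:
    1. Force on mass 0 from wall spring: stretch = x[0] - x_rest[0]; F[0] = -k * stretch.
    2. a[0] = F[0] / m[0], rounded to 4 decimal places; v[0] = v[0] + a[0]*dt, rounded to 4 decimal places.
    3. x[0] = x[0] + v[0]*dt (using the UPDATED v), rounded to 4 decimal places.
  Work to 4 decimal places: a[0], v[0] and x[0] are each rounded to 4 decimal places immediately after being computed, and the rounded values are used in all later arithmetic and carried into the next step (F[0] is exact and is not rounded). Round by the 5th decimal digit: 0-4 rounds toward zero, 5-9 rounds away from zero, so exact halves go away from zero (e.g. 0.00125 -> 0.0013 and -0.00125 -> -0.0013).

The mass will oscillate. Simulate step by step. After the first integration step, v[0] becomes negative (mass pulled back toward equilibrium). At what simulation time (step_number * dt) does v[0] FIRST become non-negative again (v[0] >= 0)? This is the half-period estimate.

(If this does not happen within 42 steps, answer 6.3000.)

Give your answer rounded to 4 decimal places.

Answer: 2.8500

Derivation:
Step 0: x=[7.4000] v=[0.0000]
Step 1: x=[7.3670] v=[-0.2200]
Step 2: x=[7.3019] v=[-0.4339]
Step 3: x=[7.2065] v=[-0.6359]
Step 4: x=[7.0834] v=[-0.8204]
Step 5: x=[6.9360] v=[-0.9824]
Step 6: x=[6.7684] v=[-1.1173]
Step 7: x=[6.5852] v=[-1.2215]
Step 8: x=[6.3914] v=[-1.2921]
Step 9: x=[6.1923] v=[-1.3272]
Step 10: x=[5.9934] v=[-1.3258]
Step 11: x=[5.8002] v=[-1.2879]
Step 12: x=[5.6180] v=[-1.2146]
Step 13: x=[5.4518] v=[-1.1079]
Step 14: x=[5.3062] v=[-0.9707]
Step 15: x=[5.1852] v=[-0.8068]
Step 16: x=[5.0921] v=[-0.6208]
Step 17: x=[5.0294] v=[-0.4177]
Step 18: x=[4.9989] v=[-0.2031]
Step 19: x=[5.0015] v=[0.0171]
First v>=0 after going negative at step 19, time=2.8500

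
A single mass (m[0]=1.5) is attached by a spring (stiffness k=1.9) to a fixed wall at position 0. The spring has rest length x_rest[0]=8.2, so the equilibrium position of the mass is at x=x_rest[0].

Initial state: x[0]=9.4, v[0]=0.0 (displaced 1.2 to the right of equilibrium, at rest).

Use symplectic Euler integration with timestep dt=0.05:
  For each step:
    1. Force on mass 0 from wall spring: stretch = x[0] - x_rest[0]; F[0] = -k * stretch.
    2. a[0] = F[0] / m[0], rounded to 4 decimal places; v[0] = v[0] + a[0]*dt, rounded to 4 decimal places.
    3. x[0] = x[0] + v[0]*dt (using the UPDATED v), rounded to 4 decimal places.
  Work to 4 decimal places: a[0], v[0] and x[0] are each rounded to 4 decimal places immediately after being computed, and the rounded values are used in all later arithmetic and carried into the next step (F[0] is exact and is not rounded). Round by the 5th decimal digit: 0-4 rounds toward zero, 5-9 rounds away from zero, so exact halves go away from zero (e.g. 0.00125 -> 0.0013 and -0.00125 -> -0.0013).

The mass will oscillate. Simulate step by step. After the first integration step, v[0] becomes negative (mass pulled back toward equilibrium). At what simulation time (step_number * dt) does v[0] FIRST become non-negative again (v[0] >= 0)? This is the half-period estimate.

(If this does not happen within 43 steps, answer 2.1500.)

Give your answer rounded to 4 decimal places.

Step 0: x=[9.4000] v=[0.0000]
Step 1: x=[9.3962] v=[-0.0760]
Step 2: x=[9.3886] v=[-0.1518]
Step 3: x=[9.3772] v=[-0.2271]
Step 4: x=[9.3621] v=[-0.3017]
Step 5: x=[9.3433] v=[-0.3753]
Step 6: x=[9.3209] v=[-0.4477]
Step 7: x=[9.2950] v=[-0.5187]
Step 8: x=[9.2656] v=[-0.5881]
Step 9: x=[9.2328] v=[-0.6556]
Step 10: x=[9.1968] v=[-0.7210]
Step 11: x=[9.1576] v=[-0.7841]
Step 12: x=[9.1154] v=[-0.8448]
Step 13: x=[9.0703] v=[-0.9028]
Step 14: x=[9.0224] v=[-0.9579]
Step 15: x=[8.9719] v=[-1.0100]
Step 16: x=[8.9190] v=[-1.0589]
Step 17: x=[8.8638] v=[-1.1044]
Step 18: x=[8.8065] v=[-1.1464]
Step 19: x=[8.7473] v=[-1.1848]
Step 20: x=[8.6863] v=[-1.2195]
Step 21: x=[8.6238] v=[-1.2503]
Step 22: x=[8.5599] v=[-1.2771]
Step 23: x=[8.4949] v=[-1.2999]
Step 24: x=[8.4290] v=[-1.3186]
Step 25: x=[8.3623] v=[-1.3331]
Step 26: x=[8.2951] v=[-1.3434]
Step 27: x=[8.2276] v=[-1.3494]
Step 28: x=[8.1600] v=[-1.3512]
Step 29: x=[8.0926] v=[-1.3487]
Step 30: x=[8.0255] v=[-1.3419]
Step 31: x=[7.9590] v=[-1.3309]
Step 32: x=[7.8932] v=[-1.3156]
Step 33: x=[7.8284] v=[-1.2962]
Step 34: x=[7.7648] v=[-1.2727]
Step 35: x=[7.7025] v=[-1.2451]
Step 36: x=[7.6418] v=[-1.2136]
Step 37: x=[7.5829] v=[-1.1782]
Step 38: x=[7.5259] v=[-1.1391]
Step 39: x=[7.4711] v=[-1.0964]
Step 40: x=[7.4186] v=[-1.0502]
Step 41: x=[7.3686] v=[-1.0007]
Step 42: x=[7.3212] v=[-0.9480]
Step 43: x=[7.2766] v=[-0.8923]
v[0] did not become non-negative within 43 steps; using fallback time=2.1500

Answer: 2.1500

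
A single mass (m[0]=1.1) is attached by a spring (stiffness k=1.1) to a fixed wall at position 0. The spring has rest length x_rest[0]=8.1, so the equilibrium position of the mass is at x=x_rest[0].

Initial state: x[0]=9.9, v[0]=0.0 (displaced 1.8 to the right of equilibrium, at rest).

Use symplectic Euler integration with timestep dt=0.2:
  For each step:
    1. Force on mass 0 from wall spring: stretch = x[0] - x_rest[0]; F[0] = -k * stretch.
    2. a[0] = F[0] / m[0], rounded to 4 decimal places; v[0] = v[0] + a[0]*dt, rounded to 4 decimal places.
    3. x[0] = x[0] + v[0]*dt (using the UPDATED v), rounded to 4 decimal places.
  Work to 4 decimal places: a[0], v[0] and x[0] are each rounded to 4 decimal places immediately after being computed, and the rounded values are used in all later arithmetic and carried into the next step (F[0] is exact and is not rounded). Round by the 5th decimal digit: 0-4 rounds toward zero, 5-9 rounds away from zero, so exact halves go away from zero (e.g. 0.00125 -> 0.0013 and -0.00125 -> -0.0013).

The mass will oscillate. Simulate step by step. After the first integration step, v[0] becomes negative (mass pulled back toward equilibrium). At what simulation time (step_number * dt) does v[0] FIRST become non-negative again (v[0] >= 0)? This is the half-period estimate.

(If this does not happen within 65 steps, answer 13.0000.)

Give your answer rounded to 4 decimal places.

Answer: 3.2000

Derivation:
Step 0: x=[9.9000] v=[0.0000]
Step 1: x=[9.8280] v=[-0.3600]
Step 2: x=[9.6869] v=[-0.7056]
Step 3: x=[9.4823] v=[-1.0230]
Step 4: x=[9.2224] v=[-1.2995]
Step 5: x=[8.9176] v=[-1.5240]
Step 6: x=[8.5801] v=[-1.6875]
Step 7: x=[8.2234] v=[-1.7835]
Step 8: x=[7.8618] v=[-1.8082]
Step 9: x=[7.5097] v=[-1.7606]
Step 10: x=[7.1812] v=[-1.6425]
Step 11: x=[6.8895] v=[-1.4587]
Step 12: x=[6.6462] v=[-1.2166]
Step 13: x=[6.4610] v=[-0.9258]
Step 14: x=[6.3414] v=[-0.5980]
Step 15: x=[6.2921] v=[-0.2463]
Step 16: x=[6.3152] v=[0.1153]
First v>=0 after going negative at step 16, time=3.2000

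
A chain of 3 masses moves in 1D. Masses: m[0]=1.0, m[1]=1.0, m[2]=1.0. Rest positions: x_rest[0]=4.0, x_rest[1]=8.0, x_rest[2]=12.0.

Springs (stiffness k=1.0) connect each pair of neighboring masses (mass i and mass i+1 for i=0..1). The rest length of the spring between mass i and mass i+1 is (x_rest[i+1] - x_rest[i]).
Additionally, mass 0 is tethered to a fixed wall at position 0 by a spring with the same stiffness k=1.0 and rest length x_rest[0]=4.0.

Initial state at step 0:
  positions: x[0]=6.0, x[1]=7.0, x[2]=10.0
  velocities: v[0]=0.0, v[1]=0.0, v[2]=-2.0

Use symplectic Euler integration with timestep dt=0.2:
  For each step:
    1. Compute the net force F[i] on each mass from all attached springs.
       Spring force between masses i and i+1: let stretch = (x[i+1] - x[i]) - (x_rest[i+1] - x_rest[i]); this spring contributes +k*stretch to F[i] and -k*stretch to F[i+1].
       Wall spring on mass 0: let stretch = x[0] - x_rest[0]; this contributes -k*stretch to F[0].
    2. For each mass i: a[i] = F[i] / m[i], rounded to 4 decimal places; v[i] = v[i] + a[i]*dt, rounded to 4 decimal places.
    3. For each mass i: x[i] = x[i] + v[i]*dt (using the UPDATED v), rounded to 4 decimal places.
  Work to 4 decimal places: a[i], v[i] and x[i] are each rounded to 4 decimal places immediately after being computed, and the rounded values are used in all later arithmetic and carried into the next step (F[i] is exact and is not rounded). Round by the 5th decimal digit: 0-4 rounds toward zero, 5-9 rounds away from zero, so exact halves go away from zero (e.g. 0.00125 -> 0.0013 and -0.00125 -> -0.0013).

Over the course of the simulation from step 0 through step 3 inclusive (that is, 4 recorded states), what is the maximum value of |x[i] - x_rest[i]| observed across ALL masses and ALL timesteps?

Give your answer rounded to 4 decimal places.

Answer: 2.8899

Derivation:
Step 0: x=[6.0000 7.0000 10.0000] v=[0.0000 0.0000 -2.0000]
Step 1: x=[5.8000 7.0800 9.6400] v=[-1.0000 0.4000 -1.8000]
Step 2: x=[5.4192 7.2112 9.3376] v=[-1.9040 0.6560 -1.5120]
Step 3: x=[4.8933 7.3558 9.1101] v=[-2.6294 0.7229 -1.1373]
Max displacement = 2.8899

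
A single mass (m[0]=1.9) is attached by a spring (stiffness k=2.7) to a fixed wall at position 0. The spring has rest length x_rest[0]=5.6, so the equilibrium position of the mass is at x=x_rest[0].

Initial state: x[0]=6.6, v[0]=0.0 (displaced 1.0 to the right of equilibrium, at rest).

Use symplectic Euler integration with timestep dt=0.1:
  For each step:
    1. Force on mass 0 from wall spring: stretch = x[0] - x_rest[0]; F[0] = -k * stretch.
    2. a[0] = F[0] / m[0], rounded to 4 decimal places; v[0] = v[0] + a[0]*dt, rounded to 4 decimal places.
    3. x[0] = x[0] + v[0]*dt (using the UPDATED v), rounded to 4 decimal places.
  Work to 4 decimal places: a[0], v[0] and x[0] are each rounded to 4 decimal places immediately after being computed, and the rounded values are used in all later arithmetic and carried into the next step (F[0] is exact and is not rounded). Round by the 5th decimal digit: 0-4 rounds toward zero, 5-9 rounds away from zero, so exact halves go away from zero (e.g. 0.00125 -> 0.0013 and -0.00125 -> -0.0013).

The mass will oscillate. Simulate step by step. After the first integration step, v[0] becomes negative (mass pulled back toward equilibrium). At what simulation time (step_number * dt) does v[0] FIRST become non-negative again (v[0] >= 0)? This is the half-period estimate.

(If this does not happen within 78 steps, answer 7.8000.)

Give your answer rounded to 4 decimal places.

Step 0: x=[6.6000] v=[0.0000]
Step 1: x=[6.5858] v=[-0.1421]
Step 2: x=[6.5576] v=[-0.2822]
Step 3: x=[6.5158] v=[-0.4183]
Step 4: x=[6.4610] v=[-0.5484]
Step 5: x=[6.3939] v=[-0.6708]
Step 6: x=[6.3155] v=[-0.7836]
Step 7: x=[6.2270] v=[-0.8853]
Step 8: x=[6.1296] v=[-0.9744]
Step 9: x=[6.0246] v=[-1.0497]
Step 10: x=[5.9136] v=[-1.1100]
Step 11: x=[5.7981] v=[-1.1546]
Step 12: x=[5.6798] v=[-1.1828]
Step 13: x=[5.5604] v=[-1.1941]
Step 14: x=[5.4416] v=[-1.1885]
Step 15: x=[5.3250] v=[-1.1660]
Step 16: x=[5.2123] v=[-1.1269]
Step 17: x=[5.1051] v=[-1.0718]
Step 18: x=[5.0050] v=[-1.0015]
Step 19: x=[4.9133] v=[-0.9170]
Step 20: x=[4.8314] v=[-0.8194]
Step 21: x=[4.7604] v=[-0.7102]
Step 22: x=[4.7013] v=[-0.5909]
Step 23: x=[4.6550] v=[-0.4632]
Step 24: x=[4.6221] v=[-0.3289]
Step 25: x=[4.6031] v=[-0.1899]
Step 26: x=[4.5983] v=[-0.0482]
Step 27: x=[4.6077] v=[0.0942]
First v>=0 after going negative at step 27, time=2.7000

Answer: 2.7000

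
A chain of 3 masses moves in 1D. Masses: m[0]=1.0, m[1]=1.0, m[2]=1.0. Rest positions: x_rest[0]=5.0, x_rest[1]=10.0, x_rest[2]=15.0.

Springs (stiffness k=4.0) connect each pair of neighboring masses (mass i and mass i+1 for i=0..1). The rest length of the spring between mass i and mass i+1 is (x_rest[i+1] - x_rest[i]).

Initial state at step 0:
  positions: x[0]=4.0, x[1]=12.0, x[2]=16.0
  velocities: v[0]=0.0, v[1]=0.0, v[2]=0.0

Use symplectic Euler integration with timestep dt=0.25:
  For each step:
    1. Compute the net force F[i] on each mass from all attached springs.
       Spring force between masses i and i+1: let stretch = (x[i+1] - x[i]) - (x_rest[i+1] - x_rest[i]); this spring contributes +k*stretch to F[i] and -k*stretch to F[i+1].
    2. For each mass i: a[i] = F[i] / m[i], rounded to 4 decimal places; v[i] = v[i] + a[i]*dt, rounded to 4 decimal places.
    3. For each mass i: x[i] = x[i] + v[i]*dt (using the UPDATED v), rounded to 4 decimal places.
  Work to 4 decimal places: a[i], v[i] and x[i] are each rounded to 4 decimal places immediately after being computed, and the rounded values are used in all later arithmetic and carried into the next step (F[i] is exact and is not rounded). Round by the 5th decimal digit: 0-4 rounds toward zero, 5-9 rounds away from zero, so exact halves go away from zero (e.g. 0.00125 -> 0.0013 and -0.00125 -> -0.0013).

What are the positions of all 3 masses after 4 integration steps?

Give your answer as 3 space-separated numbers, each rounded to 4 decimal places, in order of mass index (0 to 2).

Step 0: x=[4.0000 12.0000 16.0000] v=[0.0000 0.0000 0.0000]
Step 1: x=[4.7500 11.0000 16.2500] v=[3.0000 -4.0000 1.0000]
Step 2: x=[5.8125 9.7500 16.4375] v=[4.2500 -5.0000 0.7500]
Step 3: x=[6.6094 9.1875 16.2031] v=[3.1875 -2.2500 -0.9375]
Step 4: x=[6.8008 9.7344 15.4648] v=[0.7656 2.1875 -2.9531]

Answer: 6.8008 9.7344 15.4648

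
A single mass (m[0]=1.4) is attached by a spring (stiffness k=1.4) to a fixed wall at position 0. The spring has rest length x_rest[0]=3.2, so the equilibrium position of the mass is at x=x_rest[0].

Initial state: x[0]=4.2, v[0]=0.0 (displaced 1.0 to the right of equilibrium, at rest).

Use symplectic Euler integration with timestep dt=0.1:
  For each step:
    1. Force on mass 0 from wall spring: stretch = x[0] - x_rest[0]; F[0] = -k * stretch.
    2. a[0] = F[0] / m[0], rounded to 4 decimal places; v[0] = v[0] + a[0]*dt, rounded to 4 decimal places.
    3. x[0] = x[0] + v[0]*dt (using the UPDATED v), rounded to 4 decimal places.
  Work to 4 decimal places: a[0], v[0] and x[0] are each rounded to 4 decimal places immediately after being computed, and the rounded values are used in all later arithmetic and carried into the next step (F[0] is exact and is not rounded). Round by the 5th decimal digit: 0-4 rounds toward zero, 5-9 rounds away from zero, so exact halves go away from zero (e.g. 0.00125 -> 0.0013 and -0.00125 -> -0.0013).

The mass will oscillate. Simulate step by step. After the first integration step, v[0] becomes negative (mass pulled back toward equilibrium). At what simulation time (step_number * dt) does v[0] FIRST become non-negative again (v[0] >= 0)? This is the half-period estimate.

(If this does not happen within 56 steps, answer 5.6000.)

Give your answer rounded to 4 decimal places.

Answer: 3.2000

Derivation:
Step 0: x=[4.2000] v=[0.0000]
Step 1: x=[4.1900] v=[-0.1000]
Step 2: x=[4.1701] v=[-0.1990]
Step 3: x=[4.1405] v=[-0.2960]
Step 4: x=[4.1015] v=[-0.3901]
Step 5: x=[4.0535] v=[-0.4803]
Step 6: x=[3.9969] v=[-0.5657]
Step 7: x=[3.9324] v=[-0.6454]
Step 8: x=[3.8605] v=[-0.7186]
Step 9: x=[3.7820] v=[-0.7847]
Step 10: x=[3.6977] v=[-0.8429]
Step 11: x=[3.6084] v=[-0.8927]
Step 12: x=[3.5151] v=[-0.9335]
Step 13: x=[3.4186] v=[-0.9650]
Step 14: x=[3.3199] v=[-0.9869]
Step 15: x=[3.2200] v=[-0.9989]
Step 16: x=[3.1199] v=[-1.0009]
Step 17: x=[3.0206] v=[-0.9929]
Step 18: x=[2.9231] v=[-0.9750]
Step 19: x=[2.8284] v=[-0.9473]
Step 20: x=[2.7374] v=[-0.9101]
Step 21: x=[2.6510] v=[-0.8638]
Step 22: x=[2.5701] v=[-0.8089]
Step 23: x=[2.4955] v=[-0.7459]
Step 24: x=[2.4280] v=[-0.6755]
Step 25: x=[2.3682] v=[-0.5983]
Step 26: x=[2.3167] v=[-0.5151]
Step 27: x=[2.2740] v=[-0.4268]
Step 28: x=[2.2406] v=[-0.3342]
Step 29: x=[2.2168] v=[-0.2383]
Step 30: x=[2.2028] v=[-0.1400]
Step 31: x=[2.1988] v=[-0.0403]
Step 32: x=[2.2048] v=[0.0598]
First v>=0 after going negative at step 32, time=3.2000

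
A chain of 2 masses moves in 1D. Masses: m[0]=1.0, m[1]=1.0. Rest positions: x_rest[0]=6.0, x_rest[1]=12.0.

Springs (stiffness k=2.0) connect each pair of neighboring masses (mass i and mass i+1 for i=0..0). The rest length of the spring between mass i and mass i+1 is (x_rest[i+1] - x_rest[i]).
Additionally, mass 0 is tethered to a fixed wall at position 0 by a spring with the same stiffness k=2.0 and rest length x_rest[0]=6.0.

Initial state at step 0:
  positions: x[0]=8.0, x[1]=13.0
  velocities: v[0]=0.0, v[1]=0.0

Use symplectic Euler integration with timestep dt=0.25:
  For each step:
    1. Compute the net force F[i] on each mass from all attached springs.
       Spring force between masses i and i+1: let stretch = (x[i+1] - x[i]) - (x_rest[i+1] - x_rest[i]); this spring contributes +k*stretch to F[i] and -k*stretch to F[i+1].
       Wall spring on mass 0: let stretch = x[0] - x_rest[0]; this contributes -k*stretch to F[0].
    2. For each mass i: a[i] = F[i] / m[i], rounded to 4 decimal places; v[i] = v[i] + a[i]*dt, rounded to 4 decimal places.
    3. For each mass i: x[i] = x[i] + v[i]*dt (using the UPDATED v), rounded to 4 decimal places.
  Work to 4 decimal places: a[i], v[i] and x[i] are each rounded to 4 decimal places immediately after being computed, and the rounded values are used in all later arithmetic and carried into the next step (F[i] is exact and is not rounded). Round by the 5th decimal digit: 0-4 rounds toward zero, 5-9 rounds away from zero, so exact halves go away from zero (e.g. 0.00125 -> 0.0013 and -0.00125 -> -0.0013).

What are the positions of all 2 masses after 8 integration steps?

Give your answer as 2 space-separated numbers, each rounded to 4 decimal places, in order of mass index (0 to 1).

Step 0: x=[8.0000 13.0000] v=[0.0000 0.0000]
Step 1: x=[7.6250 13.1250] v=[-1.5000 0.5000]
Step 2: x=[6.9844 13.3125] v=[-2.5625 0.7500]
Step 3: x=[6.2617 13.4590] v=[-2.8907 0.5860]
Step 4: x=[5.6560 13.4558] v=[-2.4229 -0.0127]
Step 5: x=[5.3183 13.2277] v=[-1.3510 -0.9126]
Step 6: x=[5.3044 12.7609] v=[-0.0555 -1.8673]
Step 7: x=[5.5596 12.1120] v=[1.0206 -2.5956]
Step 8: x=[5.9389 11.3941] v=[1.5170 -2.8718]

Answer: 5.9389 11.3941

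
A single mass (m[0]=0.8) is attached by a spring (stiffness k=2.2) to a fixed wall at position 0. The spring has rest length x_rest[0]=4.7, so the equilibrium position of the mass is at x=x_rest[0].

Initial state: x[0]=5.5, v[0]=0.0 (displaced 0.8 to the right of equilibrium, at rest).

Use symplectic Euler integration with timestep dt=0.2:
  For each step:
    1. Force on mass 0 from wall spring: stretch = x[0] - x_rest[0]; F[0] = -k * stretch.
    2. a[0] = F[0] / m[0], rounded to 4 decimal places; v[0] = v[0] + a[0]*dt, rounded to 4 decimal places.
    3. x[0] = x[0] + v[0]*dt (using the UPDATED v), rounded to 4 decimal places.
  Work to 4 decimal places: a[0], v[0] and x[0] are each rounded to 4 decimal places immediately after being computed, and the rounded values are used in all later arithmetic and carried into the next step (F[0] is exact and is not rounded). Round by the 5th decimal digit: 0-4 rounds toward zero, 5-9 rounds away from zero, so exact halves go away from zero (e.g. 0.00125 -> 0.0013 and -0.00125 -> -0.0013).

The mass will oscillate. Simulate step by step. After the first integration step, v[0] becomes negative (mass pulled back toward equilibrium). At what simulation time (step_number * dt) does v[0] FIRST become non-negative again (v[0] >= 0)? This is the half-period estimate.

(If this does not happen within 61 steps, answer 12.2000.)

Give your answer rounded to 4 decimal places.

Step 0: x=[5.5000] v=[0.0000]
Step 1: x=[5.4120] v=[-0.4400]
Step 2: x=[5.2457] v=[-0.8316]
Step 3: x=[5.0194] v=[-1.1317]
Step 4: x=[4.7579] v=[-1.3074]
Step 5: x=[4.4901] v=[-1.3392]
Step 6: x=[4.2453] v=[-1.2238]
Step 7: x=[4.0506] v=[-0.9737]
Step 8: x=[3.9273] v=[-0.6165]
Step 9: x=[3.8890] v=[-0.1915]
Step 10: x=[3.9399] v=[0.2546]
First v>=0 after going negative at step 10, time=2.0000

Answer: 2.0000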